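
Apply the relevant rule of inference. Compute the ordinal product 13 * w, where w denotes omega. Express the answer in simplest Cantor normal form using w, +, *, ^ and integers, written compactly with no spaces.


Compute 13 * w.
Ordinal * is associative and left-distributive over +, but NOT commutative; for finite n>1, n*w = w but w*n stays w*n.
For finite n>0, n * w = sup{n*k : k<w} = w. So 13 * w = w.
Result = w

w


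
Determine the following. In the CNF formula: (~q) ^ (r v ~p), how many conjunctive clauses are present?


A CNF formula is a conjunction of clauses.
Clauses are separated by ^.
Counting the conjuncts: 2 clauses.

2


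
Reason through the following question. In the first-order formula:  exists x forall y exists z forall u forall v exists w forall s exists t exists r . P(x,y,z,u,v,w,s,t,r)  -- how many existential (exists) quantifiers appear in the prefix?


Quantifier prefix: exists x forall y exists z forall u forall v exists w forall s exists t exists r
Mark each quantifier type:
  E U E U U E U E E
Universal count = 4, Existential count = 5
Asked for existential (exists) quantifiers: 5

5


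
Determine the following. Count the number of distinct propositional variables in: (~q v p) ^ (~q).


Identify each variable that appears in the formula.
Variables found: p, q
Count = 2

2


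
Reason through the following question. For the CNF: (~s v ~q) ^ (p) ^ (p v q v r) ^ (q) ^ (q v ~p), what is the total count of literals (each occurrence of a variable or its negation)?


Counting literals in each clause:
Clause 1: 2 literal(s)
Clause 2: 1 literal(s)
Clause 3: 3 literal(s)
Clause 4: 1 literal(s)
Clause 5: 2 literal(s)
Total = 9

9


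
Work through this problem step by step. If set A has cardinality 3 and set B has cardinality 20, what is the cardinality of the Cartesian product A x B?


The Cartesian product A x B contains all ordered pairs (a, b).
|A x B| = |A| * |B| = 3 * 20 = 60

60


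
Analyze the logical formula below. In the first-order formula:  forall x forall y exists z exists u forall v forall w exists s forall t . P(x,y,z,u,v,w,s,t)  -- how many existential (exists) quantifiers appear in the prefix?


Quantifier prefix: forall x forall y exists z exists u forall v forall w exists s forall t
Mark each quantifier type:
  U U E E U U E U
Universal count = 5, Existential count = 3
Asked for existential (exists) quantifiers: 3

3


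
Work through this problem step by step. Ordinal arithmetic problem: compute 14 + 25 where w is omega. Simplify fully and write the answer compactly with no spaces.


Compute 14 + 25.
Ordinal + is associative but NOT commutative; for finite n>0, n + w = w but w + n stays w+n.
Both operands finite; ordinal + agrees with natural +: 14 + 25 = 39.
Result = 39

39


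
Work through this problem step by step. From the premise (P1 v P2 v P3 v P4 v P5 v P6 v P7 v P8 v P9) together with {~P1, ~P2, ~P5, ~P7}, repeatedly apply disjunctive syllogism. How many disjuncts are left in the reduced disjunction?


Original disjuncts (9): P1, P2, P3, P4, P5, P6, P7, P8, P9
Negated (eliminate): ~P1, ~P2, ~P5, ~P7
Remaining disjuncts: P3, P4, P6, P8, P9
Count = 9 - 4 = 5

5


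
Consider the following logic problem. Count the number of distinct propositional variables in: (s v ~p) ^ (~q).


Identify each variable that appears in the formula.
Variables found: p, q, s
Count = 3

3


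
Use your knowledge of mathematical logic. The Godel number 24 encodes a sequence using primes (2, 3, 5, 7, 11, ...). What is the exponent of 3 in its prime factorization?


Factorize 24 by dividing by 3 repeatedly.
Division steps: 3 divides 24 exactly 1 time(s).
Exponent of 3 = 1

1


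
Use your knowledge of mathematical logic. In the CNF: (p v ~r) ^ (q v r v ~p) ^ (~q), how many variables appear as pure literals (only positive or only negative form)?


Check each variable for pure literal status:
p: mixed (not pure)
q: mixed (not pure)
r: mixed (not pure)
Pure literal count = 0

0


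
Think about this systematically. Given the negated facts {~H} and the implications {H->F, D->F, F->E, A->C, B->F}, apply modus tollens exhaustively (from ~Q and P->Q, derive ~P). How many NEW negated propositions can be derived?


Initial negated facts: {~H}
Apply modus tollens to closure:
  (no implication fires)
Final negated: {~H}
New negations: {(none)}
Count = 0

0


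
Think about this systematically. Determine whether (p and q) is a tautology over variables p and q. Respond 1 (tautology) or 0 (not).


Check all 4 assignments:
p=0, q=0: 0
p=0, q=1: 0
p=1, q=0: 0
p=1, q=1: 1
Satisfying count = 1/4.
Tautology iff count = 4: no.

0


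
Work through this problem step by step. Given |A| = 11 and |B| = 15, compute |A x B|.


The Cartesian product A x B contains all ordered pairs (a, b).
|A x B| = |A| * |B| = 11 * 15 = 165

165


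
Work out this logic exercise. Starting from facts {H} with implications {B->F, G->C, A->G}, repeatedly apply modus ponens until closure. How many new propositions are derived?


Initial facts: {H}
Apply modus ponens to closure:
  (no implication fires)
Final known: {H}
New propositions: {(none)}
Count = 0

0


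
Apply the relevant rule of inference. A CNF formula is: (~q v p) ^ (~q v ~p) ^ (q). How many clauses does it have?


A CNF formula is a conjunction of clauses.
Clauses are separated by ^.
Counting the conjuncts: 3 clauses.

3


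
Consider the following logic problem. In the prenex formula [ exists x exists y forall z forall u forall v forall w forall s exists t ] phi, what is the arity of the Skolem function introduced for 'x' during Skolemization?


Quantifier prefix: exists x exists y forall z forall u forall v forall w forall s exists t
'x' is existentially quantified at position 1.
No universal quantifiers precede it.
Skolem function arity = 0 (a Skolem constant)

0


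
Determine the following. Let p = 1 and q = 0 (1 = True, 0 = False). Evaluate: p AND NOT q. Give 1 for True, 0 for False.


p = 1, q = 0
Operation: p AND NOT q
Evaluate: 1 AND NOT 0 = 1

1


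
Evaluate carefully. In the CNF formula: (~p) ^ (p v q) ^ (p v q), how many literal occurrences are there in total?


Counting literals in each clause:
Clause 1: 1 literal(s)
Clause 2: 2 literal(s)
Clause 3: 2 literal(s)
Total = 5

5


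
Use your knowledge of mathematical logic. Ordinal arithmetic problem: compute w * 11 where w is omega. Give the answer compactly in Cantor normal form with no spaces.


Compute w * 11.
Ordinal * is associative and left-distributive over +, but NOT commutative; for finite n>1, n*w = w but w*n stays w*n.
w * 11 means 11 copies of w concatenated: w*11.
Result = w*11

w*11


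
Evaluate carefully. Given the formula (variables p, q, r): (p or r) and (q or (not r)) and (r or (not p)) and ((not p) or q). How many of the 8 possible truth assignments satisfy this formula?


Evaluate all 8 assignments for p, q, r:
p=0, q=0, r=0: 0
p=0, q=0, r=1: 0
p=0, q=1, r=0: 0
p=0, q=1, r=1: 1
p=1, q=0, r=0: 0
p=1, q=0, r=1: 0
p=1, q=1, r=0: 0
p=1, q=1, r=1: 1
Satisfying count = 2

2


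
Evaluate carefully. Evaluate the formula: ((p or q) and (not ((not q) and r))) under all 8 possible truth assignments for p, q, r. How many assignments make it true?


Check all 8 assignments:
p=0, q=0, r=0: 0
p=0, q=0, r=1: 0
p=0, q=1, r=0: 1
p=0, q=1, r=1: 1
p=1, q=0, r=0: 1
p=1, q=0, r=1: 0
p=1, q=1, r=0: 1
p=1, q=1, r=1: 1
Count of True = 5

5


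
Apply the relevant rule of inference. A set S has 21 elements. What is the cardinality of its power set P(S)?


The power set of a set with n elements has 2^n elements.
|P(S)| = 2^21 = 2097152

2097152


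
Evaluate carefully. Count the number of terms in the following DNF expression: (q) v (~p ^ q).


A DNF formula is a disjunction of terms (conjunctions).
Terms are separated by v.
Counting the disjuncts: 2 terms.

2


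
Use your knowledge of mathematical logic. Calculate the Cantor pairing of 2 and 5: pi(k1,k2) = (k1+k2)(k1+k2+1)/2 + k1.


k1 + k2 = 7
(k1+k2)(k1+k2+1)/2 = 7 * 8 / 2 = 28
pi = 28 + 2 = 30

30


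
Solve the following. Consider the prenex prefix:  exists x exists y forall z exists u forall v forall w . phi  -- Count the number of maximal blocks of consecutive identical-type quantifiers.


Quantifier-type sequence: E E A E A A  (A=forall, E=exists)
Group into maximal same-type runs:
  Ex2 | Ax1 | Ex1 | Ax2
Number of blocks = 4

4


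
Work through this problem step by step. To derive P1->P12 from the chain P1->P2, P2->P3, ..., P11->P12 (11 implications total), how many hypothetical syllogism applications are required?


With 11 implications in a chain connecting 12 propositions:
P1->P2, P2->P3, ..., P11->P12
Steps needed = (number of implications) - 1 = 11 - 1 = 10

10


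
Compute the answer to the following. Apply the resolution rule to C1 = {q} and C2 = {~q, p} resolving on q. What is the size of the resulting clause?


Remove q from C1 and ~q from C2.
C1 remainder: {}
C2 remainder: {p}
Union (resolvent): {p}
Resolvent has 1 literal(s).

1


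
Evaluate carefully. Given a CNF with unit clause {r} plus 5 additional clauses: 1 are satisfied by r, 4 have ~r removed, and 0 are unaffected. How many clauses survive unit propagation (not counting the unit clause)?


Satisfied (removed): 1
Shortened (remain): 4
Unchanged (remain): 0
Remaining = 4 + 0 = 4

4


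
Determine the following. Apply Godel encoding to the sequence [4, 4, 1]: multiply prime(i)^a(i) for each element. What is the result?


Encode each element as an exponent of the corresponding prime:
  2^4 = 16
  3^4 = 81
  5^1 = 5
Product = 16 * 81 * 5 = 6480

6480


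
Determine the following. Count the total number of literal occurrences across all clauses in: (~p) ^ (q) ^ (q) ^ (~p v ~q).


Counting literals in each clause:
Clause 1: 1 literal(s)
Clause 2: 1 literal(s)
Clause 3: 1 literal(s)
Clause 4: 2 literal(s)
Total = 5

5


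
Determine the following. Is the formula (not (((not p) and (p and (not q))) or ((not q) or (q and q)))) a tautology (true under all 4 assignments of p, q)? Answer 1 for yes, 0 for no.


Check all 4 assignments:
p=0, q=0: 0
p=0, q=1: 0
p=1, q=0: 0
p=1, q=1: 0
Satisfying count = 0/4.
Tautology iff count = 4: no.

0


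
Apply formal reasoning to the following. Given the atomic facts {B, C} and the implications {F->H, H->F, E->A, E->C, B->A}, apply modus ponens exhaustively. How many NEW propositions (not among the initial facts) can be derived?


Initial facts: {B, C}
Apply modus ponens to closure:
  B and B->A  =>  A
Final known: {A, B, C}
New propositions: {A}
Count = 1

1


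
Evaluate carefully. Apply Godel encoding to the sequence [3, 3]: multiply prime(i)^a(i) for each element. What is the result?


Encode each element as an exponent of the corresponding prime:
  2^3 = 8
  3^3 = 27
Product = 8 * 27 = 216

216


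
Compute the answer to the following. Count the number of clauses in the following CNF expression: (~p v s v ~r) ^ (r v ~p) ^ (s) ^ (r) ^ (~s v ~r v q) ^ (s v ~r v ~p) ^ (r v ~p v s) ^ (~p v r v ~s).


A CNF formula is a conjunction of clauses.
Clauses are separated by ^.
Counting the conjuncts: 8 clauses.

8


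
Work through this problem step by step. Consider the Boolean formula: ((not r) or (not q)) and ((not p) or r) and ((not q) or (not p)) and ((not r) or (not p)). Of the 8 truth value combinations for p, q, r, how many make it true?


Evaluate all 8 assignments for p, q, r:
p=0, q=0, r=0: 1
p=0, q=0, r=1: 1
p=0, q=1, r=0: 1
p=0, q=1, r=1: 0
p=1, q=0, r=0: 0
p=1, q=0, r=1: 0
p=1, q=1, r=0: 0
p=1, q=1, r=1: 0
Satisfying count = 3

3


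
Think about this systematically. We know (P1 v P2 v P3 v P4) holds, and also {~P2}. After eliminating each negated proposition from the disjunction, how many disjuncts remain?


Original disjuncts (4): P1, P2, P3, P4
Negated (eliminate): ~P2
Remaining disjuncts: P1, P3, P4
Count = 4 - 1 = 3

3


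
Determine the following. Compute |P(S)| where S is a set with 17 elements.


The power set of a set with n elements has 2^n elements.
|P(S)| = 2^17 = 131072

131072


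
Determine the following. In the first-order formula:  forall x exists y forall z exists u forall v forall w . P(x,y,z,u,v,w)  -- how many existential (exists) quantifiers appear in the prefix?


Quantifier prefix: forall x exists y forall z exists u forall v forall w
Mark each quantifier type:
  U E U E U U
Universal count = 4, Existential count = 2
Asked for existential (exists) quantifiers: 2

2


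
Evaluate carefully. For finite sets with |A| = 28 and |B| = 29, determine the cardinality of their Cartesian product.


The Cartesian product A x B contains all ordered pairs (a, b).
|A x B| = |A| * |B| = 28 * 29 = 812

812


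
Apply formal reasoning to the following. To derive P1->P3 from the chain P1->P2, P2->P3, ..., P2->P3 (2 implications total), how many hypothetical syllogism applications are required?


With 2 implications in a chain connecting 3 propositions:
P1->P2, P2->P3, ..., P2->P3
Steps needed = (number of implications) - 1 = 2 - 1 = 1

1


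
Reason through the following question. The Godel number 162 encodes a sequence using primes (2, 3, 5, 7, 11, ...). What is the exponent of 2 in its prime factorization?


Factorize 162 by dividing by 2 repeatedly.
Division steps: 2 divides 162 exactly 1 time(s).
Exponent of 2 = 1

1


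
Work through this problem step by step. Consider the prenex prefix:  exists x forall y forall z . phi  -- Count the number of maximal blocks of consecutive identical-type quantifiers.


Quantifier-type sequence: E A A  (A=forall, E=exists)
Group into maximal same-type runs:
  Ex1 | Ax2
Number of blocks = 2

2


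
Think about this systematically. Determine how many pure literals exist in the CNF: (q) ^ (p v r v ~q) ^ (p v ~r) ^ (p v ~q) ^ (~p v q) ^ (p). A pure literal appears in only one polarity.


Check each variable for pure literal status:
p: mixed (not pure)
q: mixed (not pure)
r: mixed (not pure)
Pure literal count = 0

0


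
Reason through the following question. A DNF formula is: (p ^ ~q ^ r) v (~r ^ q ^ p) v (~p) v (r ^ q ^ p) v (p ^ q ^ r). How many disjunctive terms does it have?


A DNF formula is a disjunction of terms (conjunctions).
Terms are separated by v.
Counting the disjuncts: 5 terms.

5


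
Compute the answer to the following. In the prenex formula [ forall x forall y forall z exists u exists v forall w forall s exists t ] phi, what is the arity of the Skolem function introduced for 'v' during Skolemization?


Quantifier prefix: forall x forall y forall z exists u exists v forall w forall s exists t
'v' is existentially quantified at position 5.
Universal variables preceding it: x, y, z
Skolem function arity = 3

3


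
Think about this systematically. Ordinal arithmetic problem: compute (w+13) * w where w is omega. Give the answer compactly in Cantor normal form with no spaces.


Compute (w+13) * w.
Ordinal * is associative and left-distributive over +, but NOT commutative; for finite n>1, n*w = w but w*n stays w*n.
(w+13) * w = sup{(w+13)*k : k<w} = sup{w*k+13} = w^2 (the +13 tail is absorbed in the limit).
Result = w^2

w^2


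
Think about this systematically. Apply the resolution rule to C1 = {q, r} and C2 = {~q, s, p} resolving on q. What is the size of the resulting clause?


Remove q from C1 and ~q from C2.
C1 remainder: {r}
C2 remainder: {s, p}
Union (resolvent): {p, r, s}
Resolvent has 3 literal(s).

3


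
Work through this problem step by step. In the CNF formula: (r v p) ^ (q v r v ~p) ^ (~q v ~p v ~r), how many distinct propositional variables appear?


Identify each variable that appears in the formula.
Variables found: p, q, r
Count = 3

3


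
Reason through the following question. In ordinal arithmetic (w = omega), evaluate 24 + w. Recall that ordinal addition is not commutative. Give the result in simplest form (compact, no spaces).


Compute 24 + w.
Ordinal + is associative but NOT commutative; for finite n>0, n + w = w but w + n stays w+n.
Any finite left addend is absorbed by w on the right: 24 + w = w.
Result = w

w


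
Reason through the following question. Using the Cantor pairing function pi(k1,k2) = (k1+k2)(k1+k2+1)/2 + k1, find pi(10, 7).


k1 + k2 = 17
(k1+k2)(k1+k2+1)/2 = 17 * 18 / 2 = 153
pi = 153 + 10 = 163

163


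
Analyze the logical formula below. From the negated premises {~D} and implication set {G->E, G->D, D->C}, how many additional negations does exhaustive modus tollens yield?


Initial negated facts: {~D}
Apply modus tollens to closure:
  ~D and G->D  =>  ~G
Final negated: {~D, ~G}
New negations: {~G}
Count = 1

1


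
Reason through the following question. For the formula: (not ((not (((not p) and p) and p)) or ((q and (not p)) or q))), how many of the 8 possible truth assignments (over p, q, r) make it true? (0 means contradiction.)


Check all 8 assignments:
p=0, q=0, r=0: 0
p=0, q=0, r=1: 0
p=0, q=1, r=0: 0
p=0, q=1, r=1: 0
p=1, q=0, r=0: 0
p=1, q=0, r=1: 0
p=1, q=1, r=0: 0
p=1, q=1, r=1: 0
Count of True = 0

0


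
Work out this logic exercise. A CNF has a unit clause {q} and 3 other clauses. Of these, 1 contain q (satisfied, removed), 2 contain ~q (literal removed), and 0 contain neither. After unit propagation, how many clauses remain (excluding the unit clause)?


Satisfied (removed): 1
Shortened (remain): 2
Unchanged (remain): 0
Remaining = 2 + 0 = 2

2


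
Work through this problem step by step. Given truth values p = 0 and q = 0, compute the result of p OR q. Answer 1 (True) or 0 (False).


p = 0, q = 0
Operation: p OR q
Evaluate: 0 OR 0 = 0

0


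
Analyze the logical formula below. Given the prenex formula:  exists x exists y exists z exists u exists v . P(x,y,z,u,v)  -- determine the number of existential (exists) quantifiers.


Quantifier prefix: exists x exists y exists z exists u exists v
Mark each quantifier type:
  E E E E E
Universal count = 0, Existential count = 5
Asked for existential (exists) quantifiers: 5

5


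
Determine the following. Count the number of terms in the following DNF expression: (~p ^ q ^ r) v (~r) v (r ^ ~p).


A DNF formula is a disjunction of terms (conjunctions).
Terms are separated by v.
Counting the disjuncts: 3 terms.

3


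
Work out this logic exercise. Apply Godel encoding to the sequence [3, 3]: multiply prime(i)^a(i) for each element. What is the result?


Encode each element as an exponent of the corresponding prime:
  2^3 = 8
  3^3 = 27
Product = 8 * 27 = 216

216


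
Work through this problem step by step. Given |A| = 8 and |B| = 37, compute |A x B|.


The Cartesian product A x B contains all ordered pairs (a, b).
|A x B| = |A| * |B| = 8 * 37 = 296

296


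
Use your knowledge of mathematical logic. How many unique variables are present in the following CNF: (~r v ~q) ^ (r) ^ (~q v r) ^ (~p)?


Identify each variable that appears in the formula.
Variables found: p, q, r
Count = 3

3


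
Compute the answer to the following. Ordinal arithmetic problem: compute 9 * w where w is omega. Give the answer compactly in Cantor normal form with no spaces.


Compute 9 * w.
Ordinal * is associative and left-distributive over +, but NOT commutative; for finite n>1, n*w = w but w*n stays w*n.
For finite n>0, n * w = sup{n*k : k<w} = w. So 9 * w = w.
Result = w

w


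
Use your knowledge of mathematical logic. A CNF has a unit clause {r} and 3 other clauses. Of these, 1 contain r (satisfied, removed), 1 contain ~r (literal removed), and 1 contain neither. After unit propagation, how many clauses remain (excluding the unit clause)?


Satisfied (removed): 1
Shortened (remain): 1
Unchanged (remain): 1
Remaining = 1 + 1 = 2

2


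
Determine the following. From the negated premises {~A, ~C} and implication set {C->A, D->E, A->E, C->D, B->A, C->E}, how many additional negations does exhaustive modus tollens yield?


Initial negated facts: {~A, ~C}
Apply modus tollens to closure:
  ~A and B->A  =>  ~B
Final negated: {~A, ~B, ~C}
New negations: {~B}
Count = 1

1


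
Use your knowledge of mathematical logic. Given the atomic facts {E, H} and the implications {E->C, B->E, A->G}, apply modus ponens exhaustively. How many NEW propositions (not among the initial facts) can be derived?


Initial facts: {E, H}
Apply modus ponens to closure:
  E and E->C  =>  C
Final known: {C, E, H}
New propositions: {C}
Count = 1

1


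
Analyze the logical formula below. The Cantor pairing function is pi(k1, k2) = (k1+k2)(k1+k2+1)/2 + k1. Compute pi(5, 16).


k1 + k2 = 21
(k1+k2)(k1+k2+1)/2 = 21 * 22 / 2 = 231
pi = 231 + 5 = 236

236


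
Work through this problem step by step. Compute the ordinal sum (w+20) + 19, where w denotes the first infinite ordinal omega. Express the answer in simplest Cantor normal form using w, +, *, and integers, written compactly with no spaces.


Compute (w+20) + 19.
Ordinal + is associative but NOT commutative; for finite n>0, n + w = w but w + n stays w+n.
By associativity: (w+20) + 19 = w + (20+19) = w+39.
Result = w+39

w+39


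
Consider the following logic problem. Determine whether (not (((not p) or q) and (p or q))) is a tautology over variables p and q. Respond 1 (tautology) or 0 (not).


Check all 4 assignments:
p=0, q=0: 1
p=0, q=1: 0
p=1, q=0: 1
p=1, q=1: 0
Satisfying count = 2/4.
Tautology iff count = 4: no.

0


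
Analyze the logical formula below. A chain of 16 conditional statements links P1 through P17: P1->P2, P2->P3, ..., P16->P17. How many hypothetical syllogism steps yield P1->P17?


With 16 implications in a chain connecting 17 propositions:
P1->P2, P2->P3, ..., P16->P17
Steps needed = (number of implications) - 1 = 16 - 1 = 15

15


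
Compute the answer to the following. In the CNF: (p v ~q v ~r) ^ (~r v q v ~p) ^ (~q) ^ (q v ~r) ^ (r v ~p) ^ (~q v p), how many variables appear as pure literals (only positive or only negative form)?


Check each variable for pure literal status:
p: mixed (not pure)
q: mixed (not pure)
r: mixed (not pure)
Pure literal count = 0

0


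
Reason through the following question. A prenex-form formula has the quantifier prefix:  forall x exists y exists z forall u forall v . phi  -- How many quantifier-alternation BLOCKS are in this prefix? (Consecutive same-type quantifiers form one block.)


Quantifier-type sequence: A E E A A  (A=forall, E=exists)
Group into maximal same-type runs:
  Ax1 | Ex2 | Ax2
Number of blocks = 3

3


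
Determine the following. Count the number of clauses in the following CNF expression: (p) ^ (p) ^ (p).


A CNF formula is a conjunction of clauses.
Clauses are separated by ^.
Counting the conjuncts: 3 clauses.

3


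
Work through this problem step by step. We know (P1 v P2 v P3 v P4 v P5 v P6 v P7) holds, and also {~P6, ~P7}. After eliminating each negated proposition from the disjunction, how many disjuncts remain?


Original disjuncts (7): P1, P2, P3, P4, P5, P6, P7
Negated (eliminate): ~P6, ~P7
Remaining disjuncts: P1, P2, P3, P4, P5
Count = 7 - 2 = 5

5


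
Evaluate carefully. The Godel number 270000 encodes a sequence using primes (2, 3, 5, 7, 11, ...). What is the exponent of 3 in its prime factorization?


Factorize 270000 by dividing by 3 repeatedly.
Division steps: 3 divides 270000 exactly 3 time(s).
Exponent of 3 = 3

3


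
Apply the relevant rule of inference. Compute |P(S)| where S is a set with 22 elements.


The power set of a set with n elements has 2^n elements.
|P(S)| = 2^22 = 4194304

4194304


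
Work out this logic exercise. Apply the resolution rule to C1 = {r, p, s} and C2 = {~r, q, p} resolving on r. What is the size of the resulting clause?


Remove r from C1 and ~r from C2.
C1 remainder: {p, s}
C2 remainder: {q, p}
Union (resolvent): {p, q, s}
Resolvent has 3 literal(s).

3


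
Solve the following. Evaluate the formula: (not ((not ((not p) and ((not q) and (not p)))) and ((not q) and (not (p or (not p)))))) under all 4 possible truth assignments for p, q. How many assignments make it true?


Check all 4 assignments:
p=0, q=0: 1
p=0, q=1: 1
p=1, q=0: 1
p=1, q=1: 1
Count of True = 4

4


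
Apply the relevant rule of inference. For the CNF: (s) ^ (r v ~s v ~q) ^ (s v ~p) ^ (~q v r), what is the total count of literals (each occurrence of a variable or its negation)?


Counting literals in each clause:
Clause 1: 1 literal(s)
Clause 2: 3 literal(s)
Clause 3: 2 literal(s)
Clause 4: 2 literal(s)
Total = 8

8


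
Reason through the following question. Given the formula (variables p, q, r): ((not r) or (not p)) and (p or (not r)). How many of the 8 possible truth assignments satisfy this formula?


Evaluate all 8 assignments for p, q, r:
p=0, q=0, r=0: 1
p=0, q=0, r=1: 0
p=0, q=1, r=0: 1
p=0, q=1, r=1: 0
p=1, q=0, r=0: 1
p=1, q=0, r=1: 0
p=1, q=1, r=0: 1
p=1, q=1, r=1: 0
Satisfying count = 4

4


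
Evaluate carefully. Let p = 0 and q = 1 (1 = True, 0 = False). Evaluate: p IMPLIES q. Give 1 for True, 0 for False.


p = 0, q = 1
Operation: p IMPLIES q
Evaluate: 0 IMPLIES 1 = 1

1


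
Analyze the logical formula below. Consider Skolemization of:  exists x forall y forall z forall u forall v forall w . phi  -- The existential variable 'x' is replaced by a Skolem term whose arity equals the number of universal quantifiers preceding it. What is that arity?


Quantifier prefix: exists x forall y forall z forall u forall v forall w
'x' is existentially quantified at position 1.
No universal quantifiers precede it.
Skolem function arity = 0 (a Skolem constant)

0


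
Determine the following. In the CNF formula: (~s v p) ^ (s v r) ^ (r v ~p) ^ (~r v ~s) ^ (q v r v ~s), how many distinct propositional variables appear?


Identify each variable that appears in the formula.
Variables found: p, q, r, s
Count = 4

4


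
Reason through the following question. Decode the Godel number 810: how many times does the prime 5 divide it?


Factorize 810 by dividing by 5 repeatedly.
Division steps: 5 divides 810 exactly 1 time(s).
Exponent of 5 = 1

1


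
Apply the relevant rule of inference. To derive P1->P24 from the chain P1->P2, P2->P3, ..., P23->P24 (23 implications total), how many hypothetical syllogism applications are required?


With 23 implications in a chain connecting 24 propositions:
P1->P2, P2->P3, ..., P23->P24
Steps needed = (number of implications) - 1 = 23 - 1 = 22

22


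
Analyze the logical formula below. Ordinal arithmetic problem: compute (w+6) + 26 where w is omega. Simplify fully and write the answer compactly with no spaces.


Compute (w+6) + 26.
Ordinal + is associative but NOT commutative; for finite n>0, n + w = w but w + n stays w+n.
By associativity: (w+6) + 26 = w + (6+26) = w+32.
Result = w+32

w+32


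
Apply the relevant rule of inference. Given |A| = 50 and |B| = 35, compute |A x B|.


The Cartesian product A x B contains all ordered pairs (a, b).
|A x B| = |A| * |B| = 50 * 35 = 1750

1750


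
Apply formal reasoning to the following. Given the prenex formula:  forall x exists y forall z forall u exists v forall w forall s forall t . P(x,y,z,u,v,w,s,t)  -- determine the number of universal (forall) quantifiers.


Quantifier prefix: forall x exists y forall z forall u exists v forall w forall s forall t
Mark each quantifier type:
  U E U U E U U U
Universal count = 6, Existential count = 2
Asked for universal (forall) quantifiers: 6

6


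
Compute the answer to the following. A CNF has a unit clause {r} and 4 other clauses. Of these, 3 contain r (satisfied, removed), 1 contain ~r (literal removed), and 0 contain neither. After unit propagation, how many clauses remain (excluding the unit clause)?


Satisfied (removed): 3
Shortened (remain): 1
Unchanged (remain): 0
Remaining = 1 + 0 = 1

1


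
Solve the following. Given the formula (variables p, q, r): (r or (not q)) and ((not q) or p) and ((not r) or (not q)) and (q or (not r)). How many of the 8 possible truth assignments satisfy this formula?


Evaluate all 8 assignments for p, q, r:
p=0, q=0, r=0: 1
p=0, q=0, r=1: 0
p=0, q=1, r=0: 0
p=0, q=1, r=1: 0
p=1, q=0, r=0: 1
p=1, q=0, r=1: 0
p=1, q=1, r=0: 0
p=1, q=1, r=1: 0
Satisfying count = 2

2


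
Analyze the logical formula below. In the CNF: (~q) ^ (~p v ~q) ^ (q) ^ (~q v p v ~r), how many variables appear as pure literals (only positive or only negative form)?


Check each variable for pure literal status:
p: mixed (not pure)
q: mixed (not pure)
r: pure negative
Pure literal count = 1

1


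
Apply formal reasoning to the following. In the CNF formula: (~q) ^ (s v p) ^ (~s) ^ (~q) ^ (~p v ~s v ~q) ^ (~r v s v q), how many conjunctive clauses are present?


A CNF formula is a conjunction of clauses.
Clauses are separated by ^.
Counting the conjuncts: 6 clauses.

6


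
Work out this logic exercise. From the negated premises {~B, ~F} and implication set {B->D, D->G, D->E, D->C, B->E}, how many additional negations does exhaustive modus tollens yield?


Initial negated facts: {~B, ~F}
Apply modus tollens to closure:
  (no implication fires)
Final negated: {~B, ~F}
New negations: {(none)}
Count = 0

0


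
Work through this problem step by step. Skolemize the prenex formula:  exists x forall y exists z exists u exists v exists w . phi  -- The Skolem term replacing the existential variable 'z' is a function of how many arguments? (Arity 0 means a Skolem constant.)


Quantifier prefix: exists x forall y exists z exists u exists v exists w
'z' is existentially quantified at position 3.
Universal variables preceding it: y
Skolem function arity = 1

1


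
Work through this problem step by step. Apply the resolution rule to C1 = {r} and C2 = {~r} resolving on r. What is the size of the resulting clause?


Remove r from C1 and ~r from C2.
C1 remainder: {}
C2 remainder: {}
Union (resolvent): {} (empty clause)
Resolvent has 0 literal(s).

0


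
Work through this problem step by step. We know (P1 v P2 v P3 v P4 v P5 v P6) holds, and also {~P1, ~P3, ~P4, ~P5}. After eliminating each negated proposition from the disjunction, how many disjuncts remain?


Original disjuncts (6): P1, P2, P3, P4, P5, P6
Negated (eliminate): ~P1, ~P3, ~P4, ~P5
Remaining disjuncts: P2, P6
Count = 6 - 4 = 2

2


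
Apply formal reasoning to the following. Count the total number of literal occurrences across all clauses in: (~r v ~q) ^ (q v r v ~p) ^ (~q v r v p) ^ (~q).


Counting literals in each clause:
Clause 1: 2 literal(s)
Clause 2: 3 literal(s)
Clause 3: 3 literal(s)
Clause 4: 1 literal(s)
Total = 9

9


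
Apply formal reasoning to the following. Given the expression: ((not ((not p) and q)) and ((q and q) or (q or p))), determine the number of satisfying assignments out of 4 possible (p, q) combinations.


Check all 4 assignments:
p=0, q=0: 0
p=0, q=1: 0
p=1, q=0: 1
p=1, q=1: 1
Count of True = 2

2


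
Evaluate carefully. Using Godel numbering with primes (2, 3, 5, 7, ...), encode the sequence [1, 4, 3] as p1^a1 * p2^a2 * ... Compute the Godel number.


Encode each element as an exponent of the corresponding prime:
  2^1 = 2
  3^4 = 81
  5^3 = 125
Product = 2 * 81 * 125 = 20250

20250


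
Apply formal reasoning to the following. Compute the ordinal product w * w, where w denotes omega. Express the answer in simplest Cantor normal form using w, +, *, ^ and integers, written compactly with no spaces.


Compute w * w.
Ordinal * is associative and left-distributive over +, but NOT commutative; for finite n>1, n*w = w but w*n stays w*n.
w * w = w^2 by definition.
Result = w^2

w^2


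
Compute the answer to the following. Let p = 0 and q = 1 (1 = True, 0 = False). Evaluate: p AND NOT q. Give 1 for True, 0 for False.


p = 0, q = 1
Operation: p AND NOT q
Evaluate: 0 AND NOT 1 = 0

0


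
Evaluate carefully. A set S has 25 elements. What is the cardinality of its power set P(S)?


The power set of a set with n elements has 2^n elements.
|P(S)| = 2^25 = 33554432

33554432


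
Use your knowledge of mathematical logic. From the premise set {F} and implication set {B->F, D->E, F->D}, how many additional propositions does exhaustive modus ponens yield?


Initial facts: {F}
Apply modus ponens to closure:
  F and F->D  =>  D
  D and D->E  =>  E
Final known: {D, E, F}
New propositions: {D, E}
Count = 2

2


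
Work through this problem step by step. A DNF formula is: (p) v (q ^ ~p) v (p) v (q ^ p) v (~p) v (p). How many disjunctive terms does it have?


A DNF formula is a disjunction of terms (conjunctions).
Terms are separated by v.
Counting the disjuncts: 6 terms.

6


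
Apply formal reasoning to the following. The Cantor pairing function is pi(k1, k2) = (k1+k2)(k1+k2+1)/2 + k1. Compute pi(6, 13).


k1 + k2 = 19
(k1+k2)(k1+k2+1)/2 = 19 * 20 / 2 = 190
pi = 190 + 6 = 196

196


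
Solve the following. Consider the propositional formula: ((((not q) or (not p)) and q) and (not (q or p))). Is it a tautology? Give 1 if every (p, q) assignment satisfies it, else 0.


Check all 4 assignments:
p=0, q=0: 0
p=0, q=1: 0
p=1, q=0: 0
p=1, q=1: 0
Satisfying count = 0/4.
Tautology iff count = 4: no.

0


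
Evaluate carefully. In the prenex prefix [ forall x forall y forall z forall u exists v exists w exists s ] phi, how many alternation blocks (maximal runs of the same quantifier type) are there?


Quantifier-type sequence: A A A A E E E  (A=forall, E=exists)
Group into maximal same-type runs:
  Ax4 | Ex3
Number of blocks = 2

2


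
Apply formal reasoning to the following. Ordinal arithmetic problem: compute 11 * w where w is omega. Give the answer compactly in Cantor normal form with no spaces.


Compute 11 * w.
Ordinal * is associative and left-distributive over +, but NOT commutative; for finite n>1, n*w = w but w*n stays w*n.
For finite n>0, n * w = sup{n*k : k<w} = w. So 11 * w = w.
Result = w

w


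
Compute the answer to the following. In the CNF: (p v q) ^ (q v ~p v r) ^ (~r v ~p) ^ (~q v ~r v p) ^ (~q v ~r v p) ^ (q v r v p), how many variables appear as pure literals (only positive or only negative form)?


Check each variable for pure literal status:
p: mixed (not pure)
q: mixed (not pure)
r: mixed (not pure)
Pure literal count = 0

0


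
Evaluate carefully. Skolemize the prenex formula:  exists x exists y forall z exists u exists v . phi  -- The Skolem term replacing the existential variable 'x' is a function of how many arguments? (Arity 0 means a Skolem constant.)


Quantifier prefix: exists x exists y forall z exists u exists v
'x' is existentially quantified at position 1.
No universal quantifiers precede it.
Skolem function arity = 0 (a Skolem constant)

0


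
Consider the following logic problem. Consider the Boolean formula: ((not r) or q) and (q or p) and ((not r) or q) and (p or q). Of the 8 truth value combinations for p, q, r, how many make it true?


Evaluate all 8 assignments for p, q, r:
p=0, q=0, r=0: 0
p=0, q=0, r=1: 0
p=0, q=1, r=0: 1
p=0, q=1, r=1: 1
p=1, q=0, r=0: 1
p=1, q=0, r=1: 0
p=1, q=1, r=0: 1
p=1, q=1, r=1: 1
Satisfying count = 5

5


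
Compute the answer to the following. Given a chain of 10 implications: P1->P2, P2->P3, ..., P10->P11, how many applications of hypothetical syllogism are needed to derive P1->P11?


With 10 implications in a chain connecting 11 propositions:
P1->P2, P2->P3, ..., P10->P11
Steps needed = (number of implications) - 1 = 10 - 1 = 9

9


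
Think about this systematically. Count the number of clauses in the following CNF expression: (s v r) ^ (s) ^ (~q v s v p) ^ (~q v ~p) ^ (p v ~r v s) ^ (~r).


A CNF formula is a conjunction of clauses.
Clauses are separated by ^.
Counting the conjuncts: 6 clauses.

6


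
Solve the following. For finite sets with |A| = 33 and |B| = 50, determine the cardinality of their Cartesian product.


The Cartesian product A x B contains all ordered pairs (a, b).
|A x B| = |A| * |B| = 33 * 50 = 1650

1650


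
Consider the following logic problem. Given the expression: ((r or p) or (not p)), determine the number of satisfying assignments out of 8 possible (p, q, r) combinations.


Check all 8 assignments:
p=0, q=0, r=0: 1
p=0, q=0, r=1: 1
p=0, q=1, r=0: 1
p=0, q=1, r=1: 1
p=1, q=0, r=0: 1
p=1, q=0, r=1: 1
p=1, q=1, r=0: 1
p=1, q=1, r=1: 1
Count of True = 8

8


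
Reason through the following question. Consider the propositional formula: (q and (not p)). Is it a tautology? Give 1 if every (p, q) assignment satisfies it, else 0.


Check all 4 assignments:
p=0, q=0: 0
p=0, q=1: 1
p=1, q=0: 0
p=1, q=1: 0
Satisfying count = 1/4.
Tautology iff count = 4: no.

0


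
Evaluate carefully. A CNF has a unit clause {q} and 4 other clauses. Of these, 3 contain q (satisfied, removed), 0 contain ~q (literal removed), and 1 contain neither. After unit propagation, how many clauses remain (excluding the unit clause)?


Satisfied (removed): 3
Shortened (remain): 0
Unchanged (remain): 1
Remaining = 0 + 1 = 1

1


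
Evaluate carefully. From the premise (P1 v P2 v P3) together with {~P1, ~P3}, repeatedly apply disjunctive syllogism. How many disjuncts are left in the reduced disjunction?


Original disjuncts (3): P1, P2, P3
Negated (eliminate): ~P1, ~P3
Remaining disjuncts: P2
Count = 3 - 2 = 1

1


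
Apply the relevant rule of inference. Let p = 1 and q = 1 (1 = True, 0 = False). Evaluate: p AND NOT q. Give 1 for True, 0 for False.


p = 1, q = 1
Operation: p AND NOT q
Evaluate: 1 AND NOT 1 = 0

0


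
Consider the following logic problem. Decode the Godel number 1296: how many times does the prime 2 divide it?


Factorize 1296 by dividing by 2 repeatedly.
Division steps: 2 divides 1296 exactly 4 time(s).
Exponent of 2 = 4

4


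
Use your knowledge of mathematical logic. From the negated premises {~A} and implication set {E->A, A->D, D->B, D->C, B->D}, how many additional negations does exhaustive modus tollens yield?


Initial negated facts: {~A}
Apply modus tollens to closure:
  ~A and E->A  =>  ~E
Final negated: {~A, ~E}
New negations: {~E}
Count = 1

1


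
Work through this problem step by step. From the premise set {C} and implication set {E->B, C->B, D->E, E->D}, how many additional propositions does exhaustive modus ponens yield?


Initial facts: {C}
Apply modus ponens to closure:
  C and C->B  =>  B
Final known: {B, C}
New propositions: {B}
Count = 1

1


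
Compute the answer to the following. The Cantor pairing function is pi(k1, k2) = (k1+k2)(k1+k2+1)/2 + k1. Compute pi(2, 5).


k1 + k2 = 7
(k1+k2)(k1+k2+1)/2 = 7 * 8 / 2 = 28
pi = 28 + 2 = 30

30


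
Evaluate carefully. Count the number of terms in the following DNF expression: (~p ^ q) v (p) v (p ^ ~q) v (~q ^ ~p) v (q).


A DNF formula is a disjunction of terms (conjunctions).
Terms are separated by v.
Counting the disjuncts: 5 terms.

5


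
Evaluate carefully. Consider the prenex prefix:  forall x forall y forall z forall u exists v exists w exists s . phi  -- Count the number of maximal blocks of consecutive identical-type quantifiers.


Quantifier-type sequence: A A A A E E E  (A=forall, E=exists)
Group into maximal same-type runs:
  Ax4 | Ex3
Number of blocks = 2

2


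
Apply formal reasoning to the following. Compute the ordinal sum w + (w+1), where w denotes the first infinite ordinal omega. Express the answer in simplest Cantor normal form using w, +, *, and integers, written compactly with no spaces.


Compute w + (w+1).
Ordinal + is associative but NOT commutative; for finite n>0, n + w = w but w + n stays w+n.
w + (w+1) = (w+w) + 1 = w*2+1.
Result = w*2+1

w*2+1


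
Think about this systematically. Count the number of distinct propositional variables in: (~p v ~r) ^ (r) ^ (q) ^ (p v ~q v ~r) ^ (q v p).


Identify each variable that appears in the formula.
Variables found: p, q, r
Count = 3

3


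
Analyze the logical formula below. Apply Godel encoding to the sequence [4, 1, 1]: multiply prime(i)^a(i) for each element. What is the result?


Encode each element as an exponent of the corresponding prime:
  2^4 = 16
  3^1 = 3
  5^1 = 5
Product = 16 * 3 * 5 = 240

240
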